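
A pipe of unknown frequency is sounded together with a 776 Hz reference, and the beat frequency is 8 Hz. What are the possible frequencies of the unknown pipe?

|f − 776| = 8, so f = 776 ± 8.

768 Hz or 784 Hz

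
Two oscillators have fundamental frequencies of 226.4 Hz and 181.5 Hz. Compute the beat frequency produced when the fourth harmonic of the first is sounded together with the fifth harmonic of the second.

Fourth harmonic of the first: 4·226.4 = 905.6 Hz.
Fifth harmonic of the second: 5·181.5 = 907.5 Hz.
f_beat = |905.6 − 907.5| = 1.9 Hz.

1.9 Hz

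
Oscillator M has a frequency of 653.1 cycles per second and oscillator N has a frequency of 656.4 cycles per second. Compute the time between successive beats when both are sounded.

f_beat = |653.1 − 656.4| = 3.3 Hz.
Beat period T = 1 / f_beat = 1 / 3.3 s.

0.303 s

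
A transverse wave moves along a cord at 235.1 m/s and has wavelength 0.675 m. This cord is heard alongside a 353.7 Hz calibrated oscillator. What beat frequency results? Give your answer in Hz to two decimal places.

Source frequency f = v/λ = 235.1/0.675 = 348.2963 Hz.
f_beat = |348.2963 − 353.7| = 5.40 Hz.

5.40 Hz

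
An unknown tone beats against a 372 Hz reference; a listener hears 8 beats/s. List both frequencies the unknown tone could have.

|f − 372| = 8, so f = 372 ± 8.

364 Hz or 380 Hz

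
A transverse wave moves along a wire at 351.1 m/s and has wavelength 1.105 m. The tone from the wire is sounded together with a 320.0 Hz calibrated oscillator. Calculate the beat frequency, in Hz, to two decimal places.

2.26 Hz

Source frequency f = v/λ = 351.1/1.105 = 317.7376 Hz.
f_beat = |317.7376 − 320.0| = 2.26 Hz.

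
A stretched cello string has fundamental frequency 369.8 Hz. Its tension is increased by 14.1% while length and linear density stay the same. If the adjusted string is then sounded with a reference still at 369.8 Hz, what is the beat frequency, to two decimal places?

For a string, f ∝ √T, so the new frequency is 369.8·√1.141 = 395.0115 Hz.
f_beat = |395.0115 − 369.8| = 25.21 Hz.

25.21 Hz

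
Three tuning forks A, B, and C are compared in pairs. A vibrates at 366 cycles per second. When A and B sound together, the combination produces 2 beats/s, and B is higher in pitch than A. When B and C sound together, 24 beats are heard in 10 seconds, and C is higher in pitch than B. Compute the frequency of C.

370.4 Hz

B is above A, so f_B = 366 + 2 = 368 Hz.
B–C: Beat frequency = 24/10 = 2.4 Hz.
C is above B, so f_C = 368 + 2.4 = 370.4 Hz.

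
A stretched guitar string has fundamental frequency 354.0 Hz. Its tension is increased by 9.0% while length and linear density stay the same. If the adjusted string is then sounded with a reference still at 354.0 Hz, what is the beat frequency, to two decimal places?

For a string, f ∝ √T, so the new frequency is 354.0·√1.090 = 369.5869 Hz.
f_beat = |369.5869 − 354.0| = 15.59 Hz.

15.59 Hz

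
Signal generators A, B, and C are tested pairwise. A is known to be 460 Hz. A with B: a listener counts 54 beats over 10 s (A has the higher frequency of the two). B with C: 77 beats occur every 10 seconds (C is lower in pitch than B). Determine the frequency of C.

A–B: Beat frequency = 54/10 = 5.4 Hz.
B is below A, so f_B = 460 − 5.4 = 454.6 Hz.
B–C: Beat frequency = 77/10 = 7.7 Hz.
C is below B, so f_C = 454.6 − 7.7 = 446.9 Hz.

446.9 Hz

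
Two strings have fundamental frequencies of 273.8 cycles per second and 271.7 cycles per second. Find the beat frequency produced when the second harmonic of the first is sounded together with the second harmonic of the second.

4.2 Hz

Second harmonic of the first: 2·273.8 = 547.6 Hz.
Second harmonic of the second: 2·271.7 = 543.4 Hz.
f_beat = |547.6 − 543.4| = 4.2 Hz.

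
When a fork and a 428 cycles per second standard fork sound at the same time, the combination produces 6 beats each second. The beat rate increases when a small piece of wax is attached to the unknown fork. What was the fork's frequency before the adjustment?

|f − 428| = 6, so the fork was at either 422 Hz or 434 Hz.
Loading a fork with wax lowers its frequency; the adjustment lowers the fork's frequency.
The beat rate rose, so the adjustment moved the fork further from 428 Hz — it was already below the reference.

422 Hz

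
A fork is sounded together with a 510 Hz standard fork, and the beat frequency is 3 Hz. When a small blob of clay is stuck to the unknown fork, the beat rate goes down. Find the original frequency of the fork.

513 Hz

|f − 510| = 3, so the fork was at either 507 Hz or 513 Hz.
Adding mass to a fork lowers its frequency; the adjustment lowers the fork's frequency.
The beat rate fell, so the adjustment moved the fork toward 510 Hz — it must have started above the reference.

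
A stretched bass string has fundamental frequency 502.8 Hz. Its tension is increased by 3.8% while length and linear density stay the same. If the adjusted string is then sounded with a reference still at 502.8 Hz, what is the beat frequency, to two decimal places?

9.46 Hz

For a string, f ∝ √T, so the new frequency is 502.8·√1.038 = 512.2641 Hz.
f_beat = |512.2641 − 502.8| = 9.46 Hz.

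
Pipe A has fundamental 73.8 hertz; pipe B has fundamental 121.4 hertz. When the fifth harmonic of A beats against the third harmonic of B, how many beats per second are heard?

Fifth harmonic of the first: 5·73.8 = 369.0 Hz.
Third harmonic of the second: 3·121.4 = 364.2 Hz.
f_beat = |369.0 − 364.2| = 4.8 Hz.

4.8 Hz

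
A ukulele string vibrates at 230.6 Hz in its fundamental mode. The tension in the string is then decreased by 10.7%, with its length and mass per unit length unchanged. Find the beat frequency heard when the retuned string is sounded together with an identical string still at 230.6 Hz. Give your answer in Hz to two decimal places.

For a string, f ∝ √T, so the new frequency is 230.6·√0.893 = 217.9139 Hz.
f_beat = |217.9139 − 230.6| = 12.69 Hz.

12.69 Hz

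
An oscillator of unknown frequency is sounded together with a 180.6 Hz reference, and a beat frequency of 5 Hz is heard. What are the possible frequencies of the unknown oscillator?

175.6 Hz or 185.6 Hz

|f − 180.6| = 5, so f = 180.6 ± 5.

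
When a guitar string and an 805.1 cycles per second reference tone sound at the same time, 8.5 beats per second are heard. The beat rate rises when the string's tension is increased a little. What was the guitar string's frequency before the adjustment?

|f − 805.1| = 8.5, so the guitar string was at either 796.6 Hz or 813.6 Hz.
Higher tension means higher frequency; the adjustment raises the guitar string's frequency.
The beat rate rose, so the adjustment moved the guitar string further from 805.1 Hz — it was already above the reference.

813.6 Hz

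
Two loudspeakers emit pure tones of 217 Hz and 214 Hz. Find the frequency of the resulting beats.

3 Hz

f_beat = |f₁ − f₂|.
|217 − 214| = 3 Hz.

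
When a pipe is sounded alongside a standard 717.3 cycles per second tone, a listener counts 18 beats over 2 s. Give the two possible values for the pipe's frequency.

708.3 Hz or 726.3 Hz

Beat frequency = 18/2 = 9 Hz.
|f − 717.3| = 9, so f = 717.3 ± 9.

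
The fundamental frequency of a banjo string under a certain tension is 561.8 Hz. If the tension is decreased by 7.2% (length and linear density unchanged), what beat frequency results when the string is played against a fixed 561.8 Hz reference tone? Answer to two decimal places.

For a string, f ∝ √T, so the new frequency is 561.8·√0.928 = 541.1974 Hz.
f_beat = |541.1974 − 561.8| = 20.60 Hz.

20.60 Hz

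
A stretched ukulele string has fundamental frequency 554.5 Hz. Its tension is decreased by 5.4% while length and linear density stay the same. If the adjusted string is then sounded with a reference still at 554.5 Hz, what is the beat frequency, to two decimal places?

15.18 Hz

For a string, f ∝ √T, so the new frequency is 554.5·√0.946 = 539.3207 Hz.
f_beat = |539.3207 − 554.5| = 15.18 Hz.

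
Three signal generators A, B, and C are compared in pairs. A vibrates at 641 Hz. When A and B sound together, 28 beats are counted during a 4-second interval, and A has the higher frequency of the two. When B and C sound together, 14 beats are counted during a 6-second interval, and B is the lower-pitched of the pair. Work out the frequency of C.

636.3333 Hz

A–B: Beat frequency = 28/4 = 7 Hz.
B is below A, so f_B = 641 − 7 = 634 Hz.
B–C: Beat frequency = 14/6 = 2.3333 Hz.
C is above B, so f_C = 634 + 2.3333 = 636.3333 Hz.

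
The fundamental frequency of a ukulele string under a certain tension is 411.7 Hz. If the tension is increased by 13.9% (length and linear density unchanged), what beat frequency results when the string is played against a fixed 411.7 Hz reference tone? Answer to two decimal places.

For a string, f ∝ √T, so the new frequency is 411.7·√1.139 = 439.3825 Hz.
f_beat = |439.3825 − 411.7| = 27.68 Hz.

27.68 Hz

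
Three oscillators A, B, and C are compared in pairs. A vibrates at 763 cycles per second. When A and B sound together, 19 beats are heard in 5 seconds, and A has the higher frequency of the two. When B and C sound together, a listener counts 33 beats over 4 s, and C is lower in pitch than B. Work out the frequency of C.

750.95 Hz

A–B: Beat frequency = 19/5 = 3.8 Hz.
B is below A, so f_B = 763 − 3.8 = 759.2 Hz.
B–C: Beat frequency = 33/4 = 8.25 Hz.
C is below B, so f_C = 759.2 − 8.25 = 750.95 Hz.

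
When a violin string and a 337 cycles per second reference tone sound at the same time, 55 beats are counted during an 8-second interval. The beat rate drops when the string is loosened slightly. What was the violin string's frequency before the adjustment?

Beat frequency = 55/8 = 6.875 Hz.
|f − 337| = 6.875, so the violin string was at either 330.125 Hz or 343.875 Hz.
Reducing tension lowers a string's frequency; the adjustment lowers the violin string's frequency.
The beat rate fell, so the adjustment moved the violin string toward 337 Hz — it must have started above the reference.

343.875 Hz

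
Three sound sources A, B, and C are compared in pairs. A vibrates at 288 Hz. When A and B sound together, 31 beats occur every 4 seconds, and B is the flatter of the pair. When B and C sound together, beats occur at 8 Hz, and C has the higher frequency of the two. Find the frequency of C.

A–B: Beat frequency = 31/4 = 7.75 Hz.
B is below A, so f_B = 288 − 7.75 = 280.25 Hz.
C is above B, so f_C = 280.25 + 8 = 288.25 Hz.

288.25 Hz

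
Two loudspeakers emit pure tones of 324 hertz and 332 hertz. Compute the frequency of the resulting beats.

f_beat = |f₁ − f₂|.
|324 − 332| = 8 Hz.

8 Hz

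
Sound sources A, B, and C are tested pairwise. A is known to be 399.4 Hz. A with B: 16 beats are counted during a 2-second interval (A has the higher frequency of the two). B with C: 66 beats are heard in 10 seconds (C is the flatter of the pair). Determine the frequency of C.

384.8 Hz

A–B: Beat frequency = 16/2 = 8 Hz.
B is below A, so f_B = 399.4 − 8 = 391.4 Hz.
B–C: Beat frequency = 66/10 = 6.6 Hz.
C is below B, so f_C = 391.4 − 6.6 = 384.8 Hz.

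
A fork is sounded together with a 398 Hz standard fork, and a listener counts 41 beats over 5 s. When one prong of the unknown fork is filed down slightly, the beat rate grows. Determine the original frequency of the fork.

406.2 Hz

Beat frequency = 41/5 = 8.2 Hz.
|f − 398| = 8.2, so the fork was at either 389.8 Hz or 406.2 Hz.
Filing a prong removes mass and raises the fork's frequency; the adjustment raises the fork's frequency.
The beat rate rose, so the adjustment moved the fork further from 398 Hz — it was already above the reference.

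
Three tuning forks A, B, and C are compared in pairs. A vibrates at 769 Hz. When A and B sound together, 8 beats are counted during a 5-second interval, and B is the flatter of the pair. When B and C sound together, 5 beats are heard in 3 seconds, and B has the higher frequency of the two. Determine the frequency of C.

A–B: Beat frequency = 8/5 = 1.6 Hz.
B is below A, so f_B = 769 − 1.6 = 767.4 Hz.
B–C: Beat frequency = 5/3 = 1.6667 Hz.
C is below B, so f_C = 767.4 − 1.6667 = 765.7333 Hz.

765.7333 Hz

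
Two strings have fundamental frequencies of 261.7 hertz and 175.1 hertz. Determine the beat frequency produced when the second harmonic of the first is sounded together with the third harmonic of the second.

Second harmonic of the first: 2·261.7 = 523.4 Hz.
Third harmonic of the second: 3·175.1 = 525.3 Hz.
f_beat = |523.4 − 525.3| = 1.9 Hz.

1.9 Hz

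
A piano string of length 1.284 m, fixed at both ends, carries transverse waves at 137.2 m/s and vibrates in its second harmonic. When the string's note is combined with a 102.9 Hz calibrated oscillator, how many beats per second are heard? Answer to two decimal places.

For a string fixed at both ends, f_n = n·v/(2L) = 2·137.2/(2·1.284) = 106.8536 Hz.
f_beat = |106.8536 − 102.9| = 3.95 Hz.

3.95 Hz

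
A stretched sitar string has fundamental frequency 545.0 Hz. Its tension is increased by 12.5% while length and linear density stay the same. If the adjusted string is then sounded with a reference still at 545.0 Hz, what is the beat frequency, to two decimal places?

33.06 Hz

For a string, f ∝ √T, so the new frequency is 545.0·√1.125 = 578.0598 Hz.
f_beat = |578.0598 − 545.0| = 33.06 Hz.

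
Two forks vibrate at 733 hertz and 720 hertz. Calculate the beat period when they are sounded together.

f_beat = |733 − 720| = 13 Hz.
Beat period T = 1 / f_beat = 1 / 13 s.

0.077 s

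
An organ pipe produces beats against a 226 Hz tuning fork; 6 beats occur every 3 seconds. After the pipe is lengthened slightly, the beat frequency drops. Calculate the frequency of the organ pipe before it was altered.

228 Hz

Beat frequency = 6/3 = 2 Hz.
|f − 226| = 2, so the organ pipe was at either 224 Hz or 228 Hz.
A longer pipe has a lower fundamental; the adjustment lowers the organ pipe's frequency.
The beat rate fell, so the adjustment moved the organ pipe toward 226 Hz — it must have started above the reference.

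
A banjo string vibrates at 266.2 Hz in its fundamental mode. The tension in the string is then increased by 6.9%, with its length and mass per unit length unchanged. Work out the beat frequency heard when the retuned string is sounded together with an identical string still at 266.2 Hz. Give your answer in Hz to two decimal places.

9.03 Hz

For a string, f ∝ √T, so the new frequency is 266.2·√1.069 = 275.2307 Hz.
f_beat = |275.2307 − 266.2| = 9.03 Hz.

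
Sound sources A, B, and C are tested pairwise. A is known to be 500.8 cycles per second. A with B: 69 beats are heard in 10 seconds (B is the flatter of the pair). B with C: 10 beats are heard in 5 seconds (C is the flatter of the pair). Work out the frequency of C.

491.9 Hz

A–B: Beat frequency = 69/10 = 6.9 Hz.
B is below A, so f_B = 500.8 − 6.9 = 493.9 Hz.
B–C: Beat frequency = 10/5 = 2 Hz.
C is below B, so f_C = 493.9 − 2 = 491.9 Hz.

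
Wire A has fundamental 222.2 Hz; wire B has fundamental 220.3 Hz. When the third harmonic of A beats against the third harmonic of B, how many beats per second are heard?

5.7 Hz

Third harmonic of the first: 3·222.2 = 666.6 Hz.
Third harmonic of the second: 3·220.3 = 660.9 Hz.
f_beat = |666.6 − 660.9| = 5.7 Hz.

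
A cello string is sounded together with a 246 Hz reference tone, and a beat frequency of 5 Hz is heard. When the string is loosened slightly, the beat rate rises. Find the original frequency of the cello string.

|f − 246| = 5, so the cello string was at either 241 Hz or 251 Hz.
Reducing tension lowers a string's frequency; the adjustment lowers the cello string's frequency.
The beat rate rose, so the adjustment moved the cello string further from 246 Hz — it was already below the reference.

241 Hz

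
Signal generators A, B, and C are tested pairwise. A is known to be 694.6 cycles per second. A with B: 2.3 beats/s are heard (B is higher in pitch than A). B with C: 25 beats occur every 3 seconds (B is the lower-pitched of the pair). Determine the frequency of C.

B is above A, so f_B = 694.6 + 2.3 = 696.9 Hz.
B–C: Beat frequency = 25/3 = 8.3333 Hz.
C is above B, so f_C = 696.9 + 8.3333 = 705.2333 Hz.

705.2333 Hz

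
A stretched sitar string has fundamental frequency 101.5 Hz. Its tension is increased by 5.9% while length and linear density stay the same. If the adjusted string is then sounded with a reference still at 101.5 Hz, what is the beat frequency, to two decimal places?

2.95 Hz

For a string, f ∝ √T, so the new frequency is 101.5·√1.059 = 104.4513 Hz.
f_beat = |104.4513 − 101.5| = 2.95 Hz.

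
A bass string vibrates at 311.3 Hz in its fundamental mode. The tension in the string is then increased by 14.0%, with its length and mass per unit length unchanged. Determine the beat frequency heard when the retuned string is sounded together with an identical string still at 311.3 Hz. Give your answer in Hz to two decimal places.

21.08 Hz

For a string, f ∝ √T, so the new frequency is 311.3·√1.140 = 332.3774 Hz.
f_beat = |332.3774 − 311.3| = 21.08 Hz.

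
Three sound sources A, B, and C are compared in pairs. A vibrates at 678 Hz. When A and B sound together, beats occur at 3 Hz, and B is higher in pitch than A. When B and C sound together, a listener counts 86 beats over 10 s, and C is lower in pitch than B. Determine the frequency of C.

B is above A, so f_B = 678 + 3 = 681 Hz.
B–C: Beat frequency = 86/10 = 8.6 Hz.
C is below B, so f_C = 681 − 8.6 = 672.4 Hz.

672.4 Hz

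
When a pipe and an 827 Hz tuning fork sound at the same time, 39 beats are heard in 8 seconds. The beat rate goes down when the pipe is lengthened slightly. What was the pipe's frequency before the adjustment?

Beat frequency = 39/8 = 4.875 Hz.
|f − 827| = 4.875, so the pipe was at either 822.125 Hz or 831.875 Hz.
A longer pipe has a lower fundamental; the adjustment lowers the pipe's frequency.
The beat rate fell, so the adjustment moved the pipe toward 827 Hz — it must have started above the reference.

831.875 Hz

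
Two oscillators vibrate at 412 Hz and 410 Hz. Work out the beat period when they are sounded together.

0.500 s

f_beat = |412 − 410| = 2 Hz.
Beat period T = 1 / f_beat = 1 / 2 s.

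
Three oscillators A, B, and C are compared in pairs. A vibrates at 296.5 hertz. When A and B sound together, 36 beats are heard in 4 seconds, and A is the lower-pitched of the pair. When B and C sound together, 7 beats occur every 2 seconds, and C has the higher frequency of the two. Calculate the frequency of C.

A–B: Beat frequency = 36/4 = 9 Hz.
B is above A, so f_B = 296.5 + 9 = 305.5 Hz.
B–C: Beat frequency = 7/2 = 3.5 Hz.
C is above B, so f_C = 305.5 + 3.5 = 309 Hz.

309 Hz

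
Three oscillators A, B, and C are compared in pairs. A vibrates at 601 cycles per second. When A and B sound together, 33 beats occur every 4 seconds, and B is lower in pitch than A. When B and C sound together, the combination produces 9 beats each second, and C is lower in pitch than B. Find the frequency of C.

A–B: Beat frequency = 33/4 = 8.25 Hz.
B is below A, so f_B = 601 − 8.25 = 592.75 Hz.
C is below B, so f_C = 592.75 − 9 = 583.75 Hz.

583.75 Hz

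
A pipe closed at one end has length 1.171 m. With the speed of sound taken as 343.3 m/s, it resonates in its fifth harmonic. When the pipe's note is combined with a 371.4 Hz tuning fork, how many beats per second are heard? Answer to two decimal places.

Closed pipe (odd harmonics): f_n = n·v/(4L) = 5·343.3/(4·1.171) = 366.4603 Hz.
f_beat = |366.4603 − 371.4| = 4.94 Hz.

4.94 Hz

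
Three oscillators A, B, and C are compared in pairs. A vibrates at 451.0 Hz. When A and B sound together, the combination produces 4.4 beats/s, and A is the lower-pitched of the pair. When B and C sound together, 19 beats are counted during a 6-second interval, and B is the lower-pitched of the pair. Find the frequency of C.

B is above A, so f_B = 451.0 + 4.4 = 455.4 Hz.
B–C: Beat frequency = 19/6 = 3.1667 Hz.
C is above B, so f_C = 455.4 + 3.1667 = 458.5667 Hz.

458.5667 Hz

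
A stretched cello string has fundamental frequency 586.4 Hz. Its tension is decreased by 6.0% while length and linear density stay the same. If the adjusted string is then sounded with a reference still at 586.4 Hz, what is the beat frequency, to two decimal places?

For a string, f ∝ √T, so the new frequency is 586.4·√0.940 = 568.5359 Hz.
f_beat = |568.5359 − 586.4| = 17.86 Hz.

17.86 Hz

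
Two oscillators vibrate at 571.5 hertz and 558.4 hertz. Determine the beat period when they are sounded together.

f_beat = |571.5 − 558.4| = 13.1 Hz.
Beat period T = 1 / f_beat = 1 / 13.1 s.

0.076 s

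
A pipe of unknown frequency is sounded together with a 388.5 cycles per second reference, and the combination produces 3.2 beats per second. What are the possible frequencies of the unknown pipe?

|f − 388.5| = 3.2, so f = 388.5 ± 3.2.

385.3 Hz or 391.7 Hz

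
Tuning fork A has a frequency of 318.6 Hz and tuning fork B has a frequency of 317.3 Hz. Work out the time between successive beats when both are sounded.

f_beat = |318.6 − 317.3| = 1.3 Hz.
Beat period T = 1 / f_beat = 1 / 1.3 s.

0.769 s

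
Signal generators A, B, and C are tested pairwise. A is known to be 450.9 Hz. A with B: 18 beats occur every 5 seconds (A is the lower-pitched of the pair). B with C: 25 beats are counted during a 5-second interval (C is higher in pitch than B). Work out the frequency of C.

A–B: Beat frequency = 18/5 = 3.6 Hz.
B is above A, so f_B = 450.9 + 3.6 = 454.5 Hz.
B–C: Beat frequency = 25/5 = 5 Hz.
C is above B, so f_C = 454.5 + 5 = 459.5 Hz.

459.5 Hz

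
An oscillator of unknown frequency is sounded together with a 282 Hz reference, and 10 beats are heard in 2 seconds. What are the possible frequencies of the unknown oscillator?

277 Hz or 287 Hz

Beat frequency = 10/2 = 5 Hz.
|f − 282| = 5, so f = 282 ± 5.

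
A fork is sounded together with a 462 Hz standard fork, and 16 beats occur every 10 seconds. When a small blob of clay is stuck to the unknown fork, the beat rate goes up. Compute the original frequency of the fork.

460.4 Hz

Beat frequency = 16/10 = 1.6 Hz.
|f − 462| = 1.6, so the fork was at either 460.4 Hz or 463.6 Hz.
Adding mass to a fork lowers its frequency; the adjustment lowers the fork's frequency.
The beat rate rose, so the adjustment moved the fork further from 462 Hz — it was already below the reference.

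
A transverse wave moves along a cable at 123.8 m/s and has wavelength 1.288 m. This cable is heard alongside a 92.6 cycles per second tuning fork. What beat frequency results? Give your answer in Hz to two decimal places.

3.52 Hz

Source frequency f = v/λ = 123.8/1.288 = 96.1180 Hz.
f_beat = |96.1180 − 92.6| = 3.52 Hz.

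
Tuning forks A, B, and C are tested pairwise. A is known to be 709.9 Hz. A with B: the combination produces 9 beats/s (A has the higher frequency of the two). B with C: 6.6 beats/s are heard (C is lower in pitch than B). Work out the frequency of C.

B is below A, so f_B = 709.9 − 9 = 700.9 Hz.
C is below B, so f_C = 700.9 − 6.6 = 694.3 Hz.

694.3 Hz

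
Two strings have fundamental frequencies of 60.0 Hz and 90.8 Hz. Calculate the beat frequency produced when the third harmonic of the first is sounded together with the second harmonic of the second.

1.6 Hz

Third harmonic of the first: 3·60.0 = 180.0 Hz.
Second harmonic of the second: 2·90.8 = 181.6 Hz.
f_beat = |180.0 − 181.6| = 1.6 Hz.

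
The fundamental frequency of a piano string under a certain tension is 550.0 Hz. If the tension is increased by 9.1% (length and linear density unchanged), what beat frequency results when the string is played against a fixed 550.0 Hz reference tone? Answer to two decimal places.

24.48 Hz

For a string, f ∝ √T, so the new frequency is 550.0·√1.091 = 574.4802 Hz.
f_beat = |574.4802 − 550.0| = 24.48 Hz.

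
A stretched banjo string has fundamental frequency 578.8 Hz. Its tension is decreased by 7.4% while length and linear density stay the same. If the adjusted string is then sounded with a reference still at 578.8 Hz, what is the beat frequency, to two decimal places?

For a string, f ∝ √T, so the new frequency is 578.8·√0.926 = 556.9728 Hz.
f_beat = |556.9728 − 578.8| = 21.83 Hz.

21.83 Hz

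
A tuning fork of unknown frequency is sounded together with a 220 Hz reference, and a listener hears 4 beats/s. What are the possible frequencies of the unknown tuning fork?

216 Hz or 224 Hz

|f − 220| = 4, so f = 220 ± 4.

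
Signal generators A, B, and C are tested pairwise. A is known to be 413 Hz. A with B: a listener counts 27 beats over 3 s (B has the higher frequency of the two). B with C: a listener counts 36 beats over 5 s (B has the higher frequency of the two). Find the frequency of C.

414.8 Hz

A–B: Beat frequency = 27/3 = 9 Hz.
B is above A, so f_B = 413 + 9 = 422 Hz.
B–C: Beat frequency = 36/5 = 7.2 Hz.
C is below B, so f_C = 422 − 7.2 = 414.8 Hz.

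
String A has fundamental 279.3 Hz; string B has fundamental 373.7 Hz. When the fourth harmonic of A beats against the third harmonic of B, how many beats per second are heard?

Fourth harmonic of the first: 4·279.3 = 1117.2 Hz.
Third harmonic of the second: 3·373.7 = 1121.1 Hz.
f_beat = |1117.2 − 1121.1| = 3.9 Hz.

3.9 Hz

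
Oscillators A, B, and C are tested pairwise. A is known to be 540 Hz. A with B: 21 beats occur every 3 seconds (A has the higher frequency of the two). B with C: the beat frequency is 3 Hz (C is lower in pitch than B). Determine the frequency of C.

A–B: Beat frequency = 21/3 = 7 Hz.
B is below A, so f_B = 540 − 7 = 533 Hz.
C is below B, so f_C = 533 − 3 = 530 Hz.

530 Hz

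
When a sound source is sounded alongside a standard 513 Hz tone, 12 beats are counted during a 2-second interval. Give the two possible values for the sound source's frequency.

507 Hz or 519 Hz

Beat frequency = 12/2 = 6 Hz.
|f − 513| = 6, so f = 513 ± 6.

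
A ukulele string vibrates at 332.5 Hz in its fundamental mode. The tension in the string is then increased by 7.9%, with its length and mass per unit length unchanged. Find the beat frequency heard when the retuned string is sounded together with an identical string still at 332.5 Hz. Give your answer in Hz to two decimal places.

For a string, f ∝ √T, so the new frequency is 332.5·√1.079 = 345.3841 Hz.
f_beat = |345.3841 − 332.5| = 12.88 Hz.

12.88 Hz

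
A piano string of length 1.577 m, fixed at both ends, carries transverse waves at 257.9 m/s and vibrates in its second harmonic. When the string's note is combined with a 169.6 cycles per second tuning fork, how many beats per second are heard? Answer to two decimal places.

6.06 Hz

For a string fixed at both ends, f_n = n·v/(2L) = 2·257.9/(2·1.577) = 163.5384 Hz.
f_beat = |163.5384 − 169.6| = 6.06 Hz.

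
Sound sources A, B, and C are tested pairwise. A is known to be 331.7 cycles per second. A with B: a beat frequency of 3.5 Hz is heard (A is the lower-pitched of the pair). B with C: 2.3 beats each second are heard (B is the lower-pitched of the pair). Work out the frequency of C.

337.5 Hz

B is above A, so f_B = 331.7 + 3.5 = 335.2 Hz.
C is above B, so f_C = 335.2 + 2.3 = 337.5 Hz.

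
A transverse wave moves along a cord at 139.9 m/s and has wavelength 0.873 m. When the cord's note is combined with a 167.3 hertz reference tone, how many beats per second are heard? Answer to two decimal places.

Source frequency f = v/λ = 139.9/0.873 = 160.2520 Hz.
f_beat = |160.2520 − 167.3| = 7.05 Hz.

7.05 Hz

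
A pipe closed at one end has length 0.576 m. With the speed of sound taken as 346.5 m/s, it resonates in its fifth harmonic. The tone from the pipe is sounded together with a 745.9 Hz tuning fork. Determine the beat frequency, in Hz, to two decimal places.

Closed pipe (odd harmonics): f_n = n·v/(4L) = 5·346.5/(4·0.576) = 751.9531 Hz.
f_beat = |751.9531 − 745.9| = 6.05 Hz.

6.05 Hz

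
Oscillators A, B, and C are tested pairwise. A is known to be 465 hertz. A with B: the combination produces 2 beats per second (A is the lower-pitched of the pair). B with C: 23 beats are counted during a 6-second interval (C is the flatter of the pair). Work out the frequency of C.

B is above A, so f_B = 465 + 2 = 467 Hz.
B–C: Beat frequency = 23/6 = 3.8333 Hz.
C is below B, so f_C = 467 − 3.8333 = 463.1667 Hz.

463.1667 Hz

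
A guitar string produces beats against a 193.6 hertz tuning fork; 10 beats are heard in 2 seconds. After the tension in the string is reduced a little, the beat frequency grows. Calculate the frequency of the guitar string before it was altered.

188.6 Hz

Beat frequency = 10/2 = 5 Hz.
|f − 193.6| = 5, so the guitar string was at either 188.6 Hz or 198.6 Hz.
Lower tension means lower frequency; the adjustment lowers the guitar string's frequency.
The beat rate rose, so the adjustment moved the guitar string further from 193.6 Hz — it was already below the reference.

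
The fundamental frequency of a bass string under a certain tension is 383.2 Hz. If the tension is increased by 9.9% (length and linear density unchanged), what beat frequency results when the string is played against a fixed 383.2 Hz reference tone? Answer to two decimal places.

For a string, f ∝ √T, so the new frequency is 383.2·√1.099 = 401.7208 Hz.
f_beat = |401.7208 − 383.2| = 18.52 Hz.

18.52 Hz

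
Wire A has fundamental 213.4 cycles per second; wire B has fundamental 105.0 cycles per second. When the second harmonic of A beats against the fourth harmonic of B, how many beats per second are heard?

6.8 Hz

Second harmonic of the first: 2·213.4 = 426.8 Hz.
Fourth harmonic of the second: 4·105.0 = 420.0 Hz.
f_beat = |426.8 − 420.0| = 6.8 Hz.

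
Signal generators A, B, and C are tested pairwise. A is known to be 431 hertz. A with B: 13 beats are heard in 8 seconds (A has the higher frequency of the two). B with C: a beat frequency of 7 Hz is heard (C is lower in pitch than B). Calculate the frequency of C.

422.375 Hz

A–B: Beat frequency = 13/8 = 1.625 Hz.
B is below A, so f_B = 431 − 1.625 = 429.375 Hz.
C is below B, so f_C = 429.375 − 7 = 422.375 Hz.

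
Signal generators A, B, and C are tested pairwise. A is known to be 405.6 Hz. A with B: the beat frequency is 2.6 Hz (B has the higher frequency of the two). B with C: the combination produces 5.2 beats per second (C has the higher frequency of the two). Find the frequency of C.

413.4 Hz

B is above A, so f_B = 405.6 + 2.6 = 408.2 Hz.
C is above B, so f_C = 408.2 + 5.2 = 413.4 Hz.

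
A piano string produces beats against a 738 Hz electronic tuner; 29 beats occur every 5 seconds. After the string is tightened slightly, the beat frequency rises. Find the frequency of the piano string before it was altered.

Beat frequency = 29/5 = 5.8 Hz.
|f − 738| = 5.8, so the piano string was at either 732.2 Hz or 743.8 Hz.
Increasing tension raises a string's frequency; the adjustment raises the piano string's frequency.
The beat rate rose, so the adjustment moved the piano string further from 738 Hz — it was already above the reference.

743.8 Hz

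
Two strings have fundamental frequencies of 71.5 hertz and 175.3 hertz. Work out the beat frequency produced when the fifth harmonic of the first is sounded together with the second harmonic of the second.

6.9 Hz

Fifth harmonic of the first: 5·71.5 = 357.5 Hz.
Second harmonic of the second: 2·175.3 = 350.6 Hz.
f_beat = |357.5 − 350.6| = 6.9 Hz.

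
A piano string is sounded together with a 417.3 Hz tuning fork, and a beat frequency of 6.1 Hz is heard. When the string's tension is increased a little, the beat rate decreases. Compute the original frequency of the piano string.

|f − 417.3| = 6.1, so the piano string was at either 411.2 Hz or 423.4 Hz.
Higher tension means higher frequency; the adjustment raises the piano string's frequency.
The beat rate fell, so the adjustment moved the piano string toward 417.3 Hz — it must have started below the reference.

411.2 Hz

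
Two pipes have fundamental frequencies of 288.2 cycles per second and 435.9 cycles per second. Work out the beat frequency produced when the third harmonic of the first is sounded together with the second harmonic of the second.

Third harmonic of the first: 3·288.2 = 864.6 Hz.
Second harmonic of the second: 2·435.9 = 871.8 Hz.
f_beat = |864.6 − 871.8| = 7.2 Hz.

7.2 Hz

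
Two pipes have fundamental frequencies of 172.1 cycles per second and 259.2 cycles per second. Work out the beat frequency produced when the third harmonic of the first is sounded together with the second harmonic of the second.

2.1 Hz

Third harmonic of the first: 3·172.1 = 516.3 Hz.
Second harmonic of the second: 2·259.2 = 518.4 Hz.
f_beat = |516.3 − 518.4| = 2.1 Hz.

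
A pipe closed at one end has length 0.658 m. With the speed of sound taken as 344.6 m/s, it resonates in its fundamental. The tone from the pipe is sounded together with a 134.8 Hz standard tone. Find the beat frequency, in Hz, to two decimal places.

3.87 Hz

Closed pipe (odd harmonics): f_n = n·v/(4L) = 1·344.6/(4·0.658) = 130.9271 Hz.
f_beat = |130.9271 − 134.8| = 3.87 Hz.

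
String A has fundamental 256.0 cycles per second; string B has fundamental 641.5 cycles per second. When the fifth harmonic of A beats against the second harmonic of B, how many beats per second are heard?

Fifth harmonic of the first: 5·256.0 = 1280.0 Hz.
Second harmonic of the second: 2·641.5 = 1283.0 Hz.
f_beat = |1280.0 − 1283.0| = 3.0 Hz.

3.0 Hz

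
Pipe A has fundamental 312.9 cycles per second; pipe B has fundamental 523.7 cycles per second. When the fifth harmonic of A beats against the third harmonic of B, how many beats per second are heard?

6.6 Hz

Fifth harmonic of the first: 5·312.9 = 1564.5 Hz.
Third harmonic of the second: 3·523.7 = 1571.1 Hz.
f_beat = |1564.5 − 1571.1| = 6.6 Hz.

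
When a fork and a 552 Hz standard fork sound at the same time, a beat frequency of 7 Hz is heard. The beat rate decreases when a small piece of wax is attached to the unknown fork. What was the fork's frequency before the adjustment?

|f − 552| = 7, so the fork was at either 545 Hz or 559 Hz.
Loading a fork with wax lowers its frequency; the adjustment lowers the fork's frequency.
The beat rate fell, so the adjustment moved the fork toward 552 Hz — it must have started above the reference.

559 Hz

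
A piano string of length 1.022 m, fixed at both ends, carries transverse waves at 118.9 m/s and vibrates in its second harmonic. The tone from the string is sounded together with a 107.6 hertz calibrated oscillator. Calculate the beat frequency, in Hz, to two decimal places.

For a string fixed at both ends, f_n = n·v/(2L) = 2·118.9/(2·1.022) = 116.3405 Hz.
f_beat = |116.3405 − 107.6| = 8.74 Hz.

8.74 Hz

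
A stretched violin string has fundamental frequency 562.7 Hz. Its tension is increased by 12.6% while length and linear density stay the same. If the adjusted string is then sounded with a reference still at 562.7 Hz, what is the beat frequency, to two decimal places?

For a string, f ∝ √T, so the new frequency is 562.7·√1.126 = 597.0987 Hz.
f_beat = |597.0987 − 562.7| = 34.40 Hz.

34.40 Hz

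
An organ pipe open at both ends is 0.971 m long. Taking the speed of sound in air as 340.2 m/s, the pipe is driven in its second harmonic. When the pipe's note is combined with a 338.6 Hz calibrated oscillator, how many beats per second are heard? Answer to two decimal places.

Open pipe: f_n = n·v/(2L) = 2·340.2/(2·0.971) = 350.3605 Hz.
f_beat = |350.3605 − 338.6| = 11.76 Hz.

11.76 Hz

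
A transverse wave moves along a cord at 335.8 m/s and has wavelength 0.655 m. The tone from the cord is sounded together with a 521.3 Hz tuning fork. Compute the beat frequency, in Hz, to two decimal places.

Source frequency f = v/λ = 335.8/0.655 = 512.6718 Hz.
f_beat = |512.6718 − 521.3| = 8.63 Hz.

8.63 Hz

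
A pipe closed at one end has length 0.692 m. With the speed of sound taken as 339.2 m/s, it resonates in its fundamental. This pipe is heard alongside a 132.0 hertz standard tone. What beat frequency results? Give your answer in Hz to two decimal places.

9.46 Hz

Closed pipe (odd harmonics): f_n = n·v/(4L) = 1·339.2/(4·0.692) = 122.5434 Hz.
f_beat = |122.5434 − 132.0| = 9.46 Hz.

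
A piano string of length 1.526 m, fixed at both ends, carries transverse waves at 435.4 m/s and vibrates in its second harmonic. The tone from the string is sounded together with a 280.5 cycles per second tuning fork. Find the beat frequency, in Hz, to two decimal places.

For a string fixed at both ends, f_n = n·v/(2L) = 2·435.4/(2·1.526) = 285.3211 Hz.
f_beat = |285.3211 − 280.5| = 4.82 Hz.

4.82 Hz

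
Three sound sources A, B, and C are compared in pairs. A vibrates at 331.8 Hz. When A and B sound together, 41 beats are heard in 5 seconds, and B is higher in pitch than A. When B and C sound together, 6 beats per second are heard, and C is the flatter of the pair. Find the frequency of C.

A–B: Beat frequency = 41/5 = 8.2 Hz.
B is above A, so f_B = 331.8 + 8.2 = 340 Hz.
C is below B, so f_C = 340 − 6 = 334 Hz.

334 Hz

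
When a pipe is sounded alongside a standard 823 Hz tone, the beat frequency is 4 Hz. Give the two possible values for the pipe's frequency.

|f − 823| = 4, so f = 823 ± 4.

819 Hz or 827 Hz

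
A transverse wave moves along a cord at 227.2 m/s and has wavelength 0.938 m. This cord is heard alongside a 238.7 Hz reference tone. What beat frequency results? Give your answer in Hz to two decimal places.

Source frequency f = v/λ = 227.2/0.938 = 242.2175 Hz.
f_beat = |242.2175 − 238.7| = 3.52 Hz.

3.52 Hz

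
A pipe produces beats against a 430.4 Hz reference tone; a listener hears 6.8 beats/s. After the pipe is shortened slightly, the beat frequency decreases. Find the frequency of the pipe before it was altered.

423.6 Hz

|f − 430.4| = 6.8, so the pipe was at either 423.6 Hz or 437.2 Hz.
A shorter pipe has a higher fundamental; the adjustment raises the pipe's frequency.
The beat rate fell, so the adjustment moved the pipe toward 430.4 Hz — it must have started below the reference.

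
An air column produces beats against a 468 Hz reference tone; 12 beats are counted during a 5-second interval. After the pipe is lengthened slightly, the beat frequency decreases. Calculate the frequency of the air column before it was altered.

470.4 Hz

Beat frequency = 12/5 = 2.4 Hz.
|f − 468| = 2.4, so the air column was at either 465.6 Hz or 470.4 Hz.
A longer pipe has a lower fundamental; the adjustment lowers the air column's frequency.
The beat rate fell, so the adjustment moved the air column toward 468 Hz — it must have started above the reference.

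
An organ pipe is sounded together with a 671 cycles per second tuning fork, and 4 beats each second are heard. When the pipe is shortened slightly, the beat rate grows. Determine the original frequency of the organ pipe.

|f − 671| = 4, so the organ pipe was at either 667 Hz or 675 Hz.
A shorter pipe has a higher fundamental; the adjustment raises the organ pipe's frequency.
The beat rate rose, so the adjustment moved the organ pipe further from 671 Hz — it was already above the reference.

675 Hz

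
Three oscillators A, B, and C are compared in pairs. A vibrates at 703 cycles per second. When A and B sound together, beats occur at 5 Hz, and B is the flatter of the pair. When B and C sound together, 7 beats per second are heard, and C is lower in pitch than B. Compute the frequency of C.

B is below A, so f_B = 703 − 5 = 698 Hz.
C is below B, so f_C = 698 − 7 = 691 Hz.

691 Hz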